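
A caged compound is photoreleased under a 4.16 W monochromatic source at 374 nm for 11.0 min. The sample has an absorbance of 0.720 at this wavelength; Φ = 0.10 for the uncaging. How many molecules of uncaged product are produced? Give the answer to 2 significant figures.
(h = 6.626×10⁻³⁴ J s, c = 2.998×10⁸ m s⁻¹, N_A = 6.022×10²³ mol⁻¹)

4.2×10²⁰ molecules

Photon energy at 374 nm: hc/λ = (6.626×10⁻³⁴)(2.998×10⁸)/(374×10⁻⁹) = 5.311×10⁻¹⁹ J.
Energy delivered: (4.16 W)(660 s) = 2746 J.
Photons incident: 2746 / 5.311×10⁻¹⁹ = 5.170×10²¹, i.e. 5.170×10²¹/6.022×10²³ = 0.008585 mol.
Fraction absorbed: 1 − 10^(−0.720) = 0.8095.
Photons absorbed: 0.8095 × 0.008585 = 0.006950 mol.
Product: Φ × n_abs = 0.10 × 0.006950 = 6.950×10⁻⁴ mol.
As a count: 6.950×10⁻⁴ × 6.022×10²³ = 4.2×10²⁰.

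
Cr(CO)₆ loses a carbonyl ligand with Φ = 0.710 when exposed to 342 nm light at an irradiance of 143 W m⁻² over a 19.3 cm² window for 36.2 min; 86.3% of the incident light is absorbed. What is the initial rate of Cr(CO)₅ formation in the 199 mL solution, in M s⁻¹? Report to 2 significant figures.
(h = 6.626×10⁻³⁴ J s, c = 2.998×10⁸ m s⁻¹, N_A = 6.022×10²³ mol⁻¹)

2.4×10⁻⁶ M s⁻¹

Photon energy at 342 nm: hc/λ = (6.626×10⁻³⁴)(2.998×10⁸)/(342×10⁻⁹) = 5.808×10⁻¹⁹ J.
Energy delivered: (143 W m⁻²)(19.3×10⁻⁴ m²)(2172 s) = 599.5 J.
Photons incident: 599.5 / 5.808×10⁻¹⁹ = 1.032×10²¹, i.e. 1.032×10²¹/6.022×10²³ = 0.001714 mol.
Photons absorbed: 0.863 × 0.001714 = 0.001479 mol.
Product formed: 0.710 × 0.001479 = 0.001050 mol.
Rate: 0.001050 mol / (2172 s × 0.199 L) = 2.4×10⁻⁶ M s⁻¹.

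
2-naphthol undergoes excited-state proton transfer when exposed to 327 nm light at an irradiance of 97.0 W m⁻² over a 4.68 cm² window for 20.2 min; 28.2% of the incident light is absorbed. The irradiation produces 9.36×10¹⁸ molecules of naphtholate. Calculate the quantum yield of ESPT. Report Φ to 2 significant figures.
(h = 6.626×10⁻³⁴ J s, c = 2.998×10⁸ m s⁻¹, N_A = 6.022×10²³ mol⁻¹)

Φ = 0.37

Product: 9.36×10¹⁸ / 6.022×10²³ = 1.554×10⁻⁵ mol.
Photon energy at 327 nm: hc/λ = (6.626×10⁻³⁴)(2.998×10⁸)/(327×10⁻⁹) = 6.075×10⁻¹⁹ J.
Energy delivered: (97.0 W m⁻²)(4.68×10⁻⁴ m²)(1212 s) = 55.02 J.
Photons incident: 55.02 / 6.075×10⁻¹⁹ = 9.057×10¹⁹, i.e. 9.057×10¹⁹/6.022×10²³ = 1.504×10⁻⁴ mol.
Photons absorbed: 0.282 × 1.504×10⁻⁴ = 4.241×10⁻⁵ mol.
Φ = 1.554×10⁻⁵ mol / 4.241×10⁻⁵ mol photons = 0.37.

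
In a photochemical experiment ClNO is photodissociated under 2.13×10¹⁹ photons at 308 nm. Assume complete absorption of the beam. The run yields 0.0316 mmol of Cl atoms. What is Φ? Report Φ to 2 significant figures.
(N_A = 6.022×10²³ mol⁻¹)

Product: 0.0316 mmol = 3.16×10⁻⁵ mol.
Moles of photons: 2.13×10¹⁹ / 6.022×10²³ = 3.537×10⁻⁵ mol.
Φ = 3.16×10⁻⁵ mol / 3.537×10⁻⁵ mol photons = 0.89.

Φ = 0.89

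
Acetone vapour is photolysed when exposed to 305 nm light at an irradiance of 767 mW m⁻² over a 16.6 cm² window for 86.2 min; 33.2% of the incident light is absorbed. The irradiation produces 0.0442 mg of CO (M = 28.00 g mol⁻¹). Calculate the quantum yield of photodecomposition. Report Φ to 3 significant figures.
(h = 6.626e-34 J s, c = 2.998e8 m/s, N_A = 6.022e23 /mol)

Product: 0.0442 mg / 28.00 g mol⁻¹ = 1.579e-6 mol.
Photon energy at 305 nm: hc/λ = (6.626e-34)(2.998e8)/(305e-9) = 6.513e-19 J.
Energy delivered: (767 mW m⁻²)(16.6e-4 m²)(5172 s) = 6.585 J.
Photons incident: 6.585 / 6.513e-19 = 1.011e19, i.e. 1.011e19/6.022e23 = 1.679e-5 mol.
Photons absorbed: 0.332 × 1.679e-5 = 5.574e-6 mol.
Φ = 1.579e-6 mol / 5.574e-6 mol photons = 0.283.

Φ = 0.283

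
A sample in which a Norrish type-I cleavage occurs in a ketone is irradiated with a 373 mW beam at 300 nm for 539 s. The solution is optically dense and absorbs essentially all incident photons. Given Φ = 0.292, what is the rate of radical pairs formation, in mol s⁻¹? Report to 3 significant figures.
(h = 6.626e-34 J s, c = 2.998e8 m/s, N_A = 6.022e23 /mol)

2.73e-7 mol s⁻¹

Photon energy at 300 nm: hc/λ = (6.626e-34)(2.998e8)/(300e-9) = 6.622e-19 J.
Energy delivered: (373 mW)(539 s) = 201.0 J.
Photons incident: 201.0 / 6.622e-19 = 3.035e20, i.e. 3.035e20/6.022e23 = 5.040e-4 mol.
Product formed: 0.292 × 5.040e-4 = 1.472e-4 mol.
Rate: 1.472e-4 / 539 s = 2.73e-7 mol s⁻¹.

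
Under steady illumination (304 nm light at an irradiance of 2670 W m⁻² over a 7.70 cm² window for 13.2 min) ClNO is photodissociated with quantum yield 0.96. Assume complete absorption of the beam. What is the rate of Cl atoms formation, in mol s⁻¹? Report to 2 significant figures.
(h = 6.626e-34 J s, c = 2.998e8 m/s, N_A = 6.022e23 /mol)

5.0e-6 mol s⁻¹

Photon energy at 304 nm: hc/λ = (6.626e-34)(2.998e8)/(304e-9) = 6.534e-19 J.
Energy delivered: (2670 W m⁻²)(7.70e-4 m²)(792 s) = 1628 J.
Photons incident: 1628 / 6.534e-19 = 2.492e21, i.e. 2.492e21/6.022e23 = 0.004138 mol.
Product formed: 0.96 × 0.004138 = 0.003972 mol.
Rate: 0.003972 / 792 s = 5.0e-6 mol s⁻¹.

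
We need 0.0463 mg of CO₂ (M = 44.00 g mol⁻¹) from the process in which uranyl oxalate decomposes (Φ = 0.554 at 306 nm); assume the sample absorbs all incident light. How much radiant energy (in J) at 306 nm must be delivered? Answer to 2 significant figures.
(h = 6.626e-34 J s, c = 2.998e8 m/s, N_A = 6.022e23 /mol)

0.74 J

Product: 0.0463 mg / 44.00 g mol⁻¹ = 1.052e-6 mol.
Photons that must be absorbed: 1.052e-6 / 0.554 = 1.899e-6 mol.
Photon energy: hc/λ = 6.492e-19 J; per mole, 3.909e5 J mol⁻¹.
Energy required: 1.899e-6 × 3.909e5 = 0.74 J.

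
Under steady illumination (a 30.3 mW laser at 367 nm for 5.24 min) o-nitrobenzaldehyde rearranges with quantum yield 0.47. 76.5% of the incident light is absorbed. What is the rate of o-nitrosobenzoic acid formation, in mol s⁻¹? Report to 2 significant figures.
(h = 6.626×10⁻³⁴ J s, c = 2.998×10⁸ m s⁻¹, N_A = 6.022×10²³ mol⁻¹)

Photon energy at 367 nm: hc/λ = (6.626×10⁻³⁴)(2.998×10⁸)/(367×10⁻⁹) = 5.413×10⁻¹⁹ J.
Energy delivered: (30.3 mW)(314.4 s) = 9.526 J.
Photons incident: 9.526 / 5.413×10⁻¹⁹ = 1.760×10¹⁹, i.e. 1.760×10¹⁹/6.022×10²³ = 2.923×10⁻⁵ mol.
Photons absorbed: 0.765 × 2.923×10⁻⁵ = 2.236×10⁻⁵ mol.
Product formed: 0.47 × 2.236×10⁻⁵ = 1.051×10⁻⁵ mol.
Rate: 1.051×10⁻⁵ / 314.4 s = 3.3×10⁻⁸ mol s⁻¹.

3.3×10⁻⁸ mol s⁻¹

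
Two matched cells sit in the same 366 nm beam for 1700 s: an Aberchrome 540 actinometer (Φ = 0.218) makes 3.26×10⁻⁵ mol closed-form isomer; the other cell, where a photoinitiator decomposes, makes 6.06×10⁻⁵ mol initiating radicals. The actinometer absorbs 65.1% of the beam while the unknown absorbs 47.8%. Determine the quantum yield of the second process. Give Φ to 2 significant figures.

Φ = 0.55

Photons absorbed by the actinometer: 3.26×10⁻⁵ / 0.218 = 1.495×10⁻⁴ mol.
Incident flux: 1.495×10⁻⁴ / 0.651 = 2.296×10⁻⁴ einstein.
Absorbed by unknown: 0.478 × 2.296×10⁻⁴ = 1.097×10⁻⁴ mol.
Φ(unknown) = 6.06×10⁻⁵ / 1.097×10⁻⁴ = 0.55.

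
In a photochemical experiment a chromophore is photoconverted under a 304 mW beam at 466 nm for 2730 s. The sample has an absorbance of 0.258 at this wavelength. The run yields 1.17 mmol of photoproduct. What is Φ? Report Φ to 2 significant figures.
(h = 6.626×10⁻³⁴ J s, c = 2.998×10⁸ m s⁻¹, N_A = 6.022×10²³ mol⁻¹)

Φ = 0.81

Product: 1.17 mmol = 0.00117 mol.
Photon energy at 466 nm: hc/λ = (6.626×10⁻³⁴)(2.998×10⁸)/(466×10⁻⁹) = 4.263×10⁻¹⁹ J.
Energy delivered: (304 mW)(2730 s) = 829.9 J.
Photons incident: 829.9 / 4.263×10⁻¹⁹ = 1.947×10²¹, i.e. 1.947×10²¹/6.022×10²³ = 0.003233 mol.
Fraction absorbed: 1 − 10^(−0.258) = 0.4479.
Photons absorbed: 0.4479 × 0.003233 = 0.001448 mol.
Φ = 0.00117 mol / 0.001448 mol photons = 0.81.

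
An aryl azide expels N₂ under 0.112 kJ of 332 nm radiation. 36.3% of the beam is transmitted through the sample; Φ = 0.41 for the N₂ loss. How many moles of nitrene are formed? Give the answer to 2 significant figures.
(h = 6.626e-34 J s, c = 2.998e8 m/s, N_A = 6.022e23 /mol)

Photon energy at 332 nm: hc/λ = (6.626e-34)(2.998e8)/(332e-9) = 5.983e-19 J.
Incident energy: 0.112 kJ = 112 J.
Photons incident: 112 / 5.983e-19 = 1.872e20, i.e. 1.872e20/6.022e23 = 3.109e-4 mol.
Fraction absorbed: 1 − 36.3/100 = 0.6370.
Photons absorbed: 0.6370 × 3.109e-4 = 1.980e-4 mol.
Product: Φ × n_abs = 0.41 × 1.980e-4 = 8.118e-5 mol.

8.1e-5 mol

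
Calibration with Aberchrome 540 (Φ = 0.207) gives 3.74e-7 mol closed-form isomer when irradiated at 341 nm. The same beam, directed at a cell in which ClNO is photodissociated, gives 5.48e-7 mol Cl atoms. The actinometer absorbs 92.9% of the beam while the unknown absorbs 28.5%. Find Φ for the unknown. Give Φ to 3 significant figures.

Photons absorbed by the actinometer: 3.74e-7 / 0.207 = 1.807e-6 mol.
Incident flux: 1.807e-6 / 0.929 = 1.945e-6 einstein.
Absorbed by unknown: 0.285 × 1.945e-6 = 5.543e-7 mol.
Φ(unknown) = 5.48e-7 / 5.543e-7 = 0.989.

Φ = 0.989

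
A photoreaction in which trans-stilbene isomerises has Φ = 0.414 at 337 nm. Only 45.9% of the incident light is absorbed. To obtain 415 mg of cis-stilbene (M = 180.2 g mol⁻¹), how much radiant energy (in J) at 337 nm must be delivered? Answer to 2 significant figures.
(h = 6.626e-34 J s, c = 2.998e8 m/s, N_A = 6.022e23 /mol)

4300 J

Product: 415 mg / 180.2 g mol⁻¹ = 0.002303 mol.
Photons that must be absorbed: 0.002303 / 0.414 = 0.005563 mol.
Incident photons needed: 0.005563 / 0.459 = 0.01212 mol.
Photon energy: hc/λ = 5.895e-19 J; per mole, 3.550e5 J mol⁻¹.
Energy required: 0.01212 × 3.550e5 = 4300 J.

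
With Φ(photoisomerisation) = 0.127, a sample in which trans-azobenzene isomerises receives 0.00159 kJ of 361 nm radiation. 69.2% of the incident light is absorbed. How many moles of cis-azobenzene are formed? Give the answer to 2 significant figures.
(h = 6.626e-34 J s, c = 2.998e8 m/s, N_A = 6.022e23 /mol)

Photon energy at 361 nm: hc/λ = (6.626e-34)(2.998e8)/(361e-9) = 5.503e-19 J.
Incident energy: 0.00159 kJ = 1.59 J.
Photons incident: 1.59 / 5.503e-19 = 2.889e18, i.e. 2.889e18/6.022e23 = 4.797e-6 mol.
Photons absorbed: 0.692 × 4.797e-6 = 3.320e-6 mol.
Product: Φ × n_abs = 0.127 × 3.320e-6 = 4.216e-7 mol.

4.2e-7 mol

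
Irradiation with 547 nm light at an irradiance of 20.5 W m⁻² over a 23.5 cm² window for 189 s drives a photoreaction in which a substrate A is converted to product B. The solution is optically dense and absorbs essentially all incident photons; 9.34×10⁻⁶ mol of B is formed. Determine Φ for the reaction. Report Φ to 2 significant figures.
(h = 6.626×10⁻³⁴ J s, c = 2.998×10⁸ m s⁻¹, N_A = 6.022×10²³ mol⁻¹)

Photon energy at 547 nm: hc/λ = (6.626×10⁻³⁴)(2.998×10⁸)/(547×10⁻⁹) = 3.632×10⁻¹⁹ J.
Energy delivered: (20.5 W m⁻²)(23.5×10⁻⁴ m²)(189 s) = 9.105 J.
Photons incident: 9.105 / 3.632×10⁻¹⁹ = 2.507×10¹⁹, i.e. 2.507×10¹⁹/6.022×10²³ = 4.163×10⁻⁵ mol.
Φ = 9.34×10⁻⁶ mol / 4.163×10⁻⁵ mol photons = 0.22.

Φ = 0.22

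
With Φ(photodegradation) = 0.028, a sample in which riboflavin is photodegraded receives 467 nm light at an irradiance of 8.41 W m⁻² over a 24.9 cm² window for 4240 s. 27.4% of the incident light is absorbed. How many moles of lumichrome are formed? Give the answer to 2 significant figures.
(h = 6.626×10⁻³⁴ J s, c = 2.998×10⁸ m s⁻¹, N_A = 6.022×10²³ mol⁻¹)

Photon energy at 467 nm: hc/λ = (6.626×10⁻³⁴)(2.998×10⁸)/(467×10⁻⁹) = 4.254×10⁻¹⁹ J.
Energy delivered: (8.41 W m⁻²)(24.9×10⁻⁴ m²)(4240 s) = 88.79 J.
Photons incident: 88.79 / 4.254×10⁻¹⁹ = 2.087×10²⁰, i.e. 2.087×10²⁰/6.022×10²³ = 3.466×10⁻⁴ mol.
Photons absorbed: 0.274 × 3.466×10⁻⁴ = 9.497×10⁻⁵ mol.
Product: Φ × n_abs = 0.028 × 9.497×10⁻⁵ = 2.659×10⁻⁶ mol.

2.7×10⁻⁶ mol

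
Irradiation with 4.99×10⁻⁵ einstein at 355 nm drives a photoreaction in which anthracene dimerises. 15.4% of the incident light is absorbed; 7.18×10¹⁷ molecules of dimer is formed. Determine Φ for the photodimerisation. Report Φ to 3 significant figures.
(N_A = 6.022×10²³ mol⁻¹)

Φ = 0.155

Product: 7.18×10¹⁷ / 6.022×10²³ = 1.192×10⁻⁶ mol.
Photons absorbed: 0.154 × 4.99×10⁻⁵ = 7.685×10⁻⁶ mol.
Φ = 1.192×10⁻⁶ mol / 7.685×10⁻⁶ mol photons = 0.155.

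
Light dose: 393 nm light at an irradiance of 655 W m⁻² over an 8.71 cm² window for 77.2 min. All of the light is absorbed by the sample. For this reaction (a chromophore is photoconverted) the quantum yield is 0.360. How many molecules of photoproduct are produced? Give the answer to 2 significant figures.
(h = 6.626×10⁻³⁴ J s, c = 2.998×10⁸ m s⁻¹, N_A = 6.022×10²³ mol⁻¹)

1.9×10²¹ molecules

Photon energy at 393 nm: hc/λ = (6.626×10⁻³⁴)(2.998×10⁸)/(393×10⁻⁹) = 5.055×10⁻¹⁹ J.
Energy delivered: (655 W m⁻²)(8.71×10⁻⁴ m²)(4632 s) = 2643 J.
Photons incident: 2643 / 5.055×10⁻¹⁹ = 5.228×10²¹, i.e. 5.228×10²¹/6.022×10²³ = 0.008682 mol.
Product: Φ × n_abs = 0.360 × 0.008682 = 0.003126 mol.
As a count: 0.003126 × 6.022×10²³ = 1.9×10²¹.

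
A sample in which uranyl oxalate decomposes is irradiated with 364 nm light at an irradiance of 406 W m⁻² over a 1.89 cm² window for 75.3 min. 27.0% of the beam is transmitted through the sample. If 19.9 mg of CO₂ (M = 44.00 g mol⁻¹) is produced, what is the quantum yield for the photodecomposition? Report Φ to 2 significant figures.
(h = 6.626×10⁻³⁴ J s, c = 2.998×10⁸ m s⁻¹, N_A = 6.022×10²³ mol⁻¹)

Product: 19.9 mg / 44.00 g mol⁻¹ = 4.523×10⁻⁴ mol.
Photon energy at 364 nm: hc/λ = (6.626×10⁻³⁴)(2.998×10⁸)/(364×10⁻⁹) = 5.457×10⁻¹⁹ J.
Energy delivered: (406 W m⁻²)(1.89×10⁻⁴ m²)(4518 s) = 346.7 J.
Photons incident: 346.7 / 5.457×10⁻¹⁹ = 6.353×10²⁰, i.e. 6.353×10²⁰/6.022×10²³ = 0.001055 mol.
Fraction absorbed: 1 − 27.0/100 = 0.7300.
Photons absorbed: 0.7300 × 0.001055 = 7.701×10⁻⁴ mol.
Φ = 4.523×10⁻⁴ mol / 7.701×10⁻⁴ mol photons = 0.59.

Φ = 0.59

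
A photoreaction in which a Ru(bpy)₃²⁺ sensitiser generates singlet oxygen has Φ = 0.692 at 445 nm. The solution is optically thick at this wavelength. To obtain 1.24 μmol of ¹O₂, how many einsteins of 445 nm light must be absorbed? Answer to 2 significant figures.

Product: 1.24 μmol = 1.24e-6 mol.
Photons that must be absorbed: 1.24e-6 / 0.692 = 1.792e-6 mol.

1.8e-6 einstein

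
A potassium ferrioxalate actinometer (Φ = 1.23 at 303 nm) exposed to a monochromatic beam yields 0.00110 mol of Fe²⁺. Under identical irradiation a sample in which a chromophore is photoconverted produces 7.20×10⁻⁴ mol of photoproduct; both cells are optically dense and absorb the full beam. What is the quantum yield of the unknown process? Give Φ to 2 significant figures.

Photons absorbed by the actinometer: 0.00110 / 1.23 = 8.943×10⁻⁴ mol.
Φ(unknown) = 7.20×10⁻⁴ / 8.943×10⁻⁴ = 0.81.

Φ = 0.81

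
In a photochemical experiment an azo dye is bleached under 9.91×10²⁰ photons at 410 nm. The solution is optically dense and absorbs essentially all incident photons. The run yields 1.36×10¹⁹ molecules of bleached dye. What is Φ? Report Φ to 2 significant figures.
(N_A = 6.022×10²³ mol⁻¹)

Φ = 0.014

Product: 1.36×10¹⁹ / 6.022×10²³ = 2.258×10⁻⁵ mol.
Moles of photons: 9.91×10²⁰ / 6.022×10²³ = 0.001646 mol.
Φ = 2.258×10⁻⁵ mol / 0.001646 mol photons = 0.014.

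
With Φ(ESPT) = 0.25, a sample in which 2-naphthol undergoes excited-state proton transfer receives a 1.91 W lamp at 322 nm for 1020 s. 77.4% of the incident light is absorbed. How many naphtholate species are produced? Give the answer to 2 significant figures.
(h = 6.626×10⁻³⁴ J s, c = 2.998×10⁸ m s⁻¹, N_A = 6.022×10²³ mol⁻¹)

Photon energy at 322 nm: hc/λ = (6.626×10⁻³⁴)(2.998×10⁸)/(322×10⁻⁹) = 6.169×10⁻¹⁹ J.
Energy delivered: (1.91 W)(1020 s) = 1948 J.
Photons incident: 1948 / 6.169×10⁻¹⁹ = 3.158×10²¹, i.e. 3.158×10²¹/6.022×10²³ = 0.005244 mol.
Photons absorbed: 0.774 × 0.005244 = 0.004059 mol.
Product: Φ × n_abs = 0.25 × 0.004059 = 0.001015 mol.
As a count: 0.001015 × 6.022×10²³ = 6.1×10²⁰.

6.1×10²⁰ species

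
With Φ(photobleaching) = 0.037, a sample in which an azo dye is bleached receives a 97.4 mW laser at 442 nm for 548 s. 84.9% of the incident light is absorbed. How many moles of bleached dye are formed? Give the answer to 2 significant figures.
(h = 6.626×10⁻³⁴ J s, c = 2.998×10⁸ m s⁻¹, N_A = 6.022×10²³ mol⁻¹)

Photon energy at 442 nm: hc/λ = (6.626×10⁻³⁴)(2.998×10⁸)/(442×10⁻⁹) = 4.494×10⁻¹⁹ J.
Energy delivered: (97.4 mW)(548 s) = 53.38 J.
Photons incident: 53.38 / 4.494×10⁻¹⁹ = 1.188×10²⁰, i.e. 1.188×10²⁰/6.022×10²³ = 1.973×10⁻⁴ mol.
Photons absorbed: 0.849 × 1.973×10⁻⁴ = 1.675×10⁻⁴ mol.
Product: Φ × n_abs = 0.037 × 1.675×10⁻⁴ = 6.197×10⁻⁶ mol.

6.2×10⁻⁶ mol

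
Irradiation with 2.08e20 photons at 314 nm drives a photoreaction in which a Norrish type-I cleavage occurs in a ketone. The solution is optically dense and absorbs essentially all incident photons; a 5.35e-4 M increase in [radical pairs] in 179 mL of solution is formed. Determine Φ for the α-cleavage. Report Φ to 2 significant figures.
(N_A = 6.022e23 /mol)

Φ = 0.28

Product: (5.35e-4 M)(0.179 L) = 9.576e-5 mol.
Moles of photons: 2.08e20 / 6.022e23 = 3.454e-4 mol.
Φ = 9.576e-5 mol / 3.454e-4 mol photons = 0.28.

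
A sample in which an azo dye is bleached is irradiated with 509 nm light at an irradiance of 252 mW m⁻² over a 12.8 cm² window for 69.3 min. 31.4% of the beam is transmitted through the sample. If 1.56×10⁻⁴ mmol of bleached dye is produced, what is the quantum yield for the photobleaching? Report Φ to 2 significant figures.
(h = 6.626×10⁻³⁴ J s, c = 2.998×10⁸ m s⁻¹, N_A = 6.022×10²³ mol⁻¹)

Product: 1.56×10⁻⁴ mmol = 1.56×10⁻⁷ mol.
Photon energy at 509 nm: hc/λ = (6.626×10⁻³⁴)(2.998×10⁸)/(509×10⁻⁹) = 3.903×10⁻¹⁹ J.
Energy delivered: (252 mW m⁻²)(12.8×10⁻⁴ m²)(4158 s) = 1.341 J.
Photons incident: 1.341 / 3.903×10⁻¹⁹ = 3.436×10¹⁸, i.e. 3.436×10¹⁸/6.022×10²³ = 5.706×10⁻⁶ mol.
Fraction absorbed: 1 − 31.4/100 = 0.6860.
Photons absorbed: 0.6860 × 5.706×10⁻⁶ = 3.914×10⁻⁶ mol.
Φ = 1.56×10⁻⁷ mol / 3.914×10⁻⁶ mol photons = 0.040.

Φ = 0.040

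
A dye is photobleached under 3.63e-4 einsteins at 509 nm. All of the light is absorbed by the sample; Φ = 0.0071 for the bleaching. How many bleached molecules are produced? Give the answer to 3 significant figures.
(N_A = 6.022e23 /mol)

Product: Φ × n_abs = 0.0071 × 3.63e-4 = 2.577e-6 mol.
As a count: 2.577e-6 × 6.022e23 = 1.55e18.

1.55e18 bleached molecules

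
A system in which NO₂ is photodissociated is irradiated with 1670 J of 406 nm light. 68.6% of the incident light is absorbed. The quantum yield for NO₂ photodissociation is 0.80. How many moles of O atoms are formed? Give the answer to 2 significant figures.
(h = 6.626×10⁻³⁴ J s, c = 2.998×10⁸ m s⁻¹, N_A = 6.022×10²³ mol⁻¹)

Photon energy at 406 nm: hc/λ = (6.626×10⁻³⁴)(2.998×10⁸)/(406×10⁻⁹) = 4.893×10⁻¹⁹ J.
Photons incident: 1670 / 4.893×10⁻¹⁹ = 3.413×10²¹, i.e. 3.413×10²¹/6.022×10²³ = 0.005668 mol.
Photons absorbed: 0.686 × 0.005668 = 0.003888 mol.
Product: Φ × n_abs = 0.80 × 0.003888 = 0.003110 mol.

0.0031 mol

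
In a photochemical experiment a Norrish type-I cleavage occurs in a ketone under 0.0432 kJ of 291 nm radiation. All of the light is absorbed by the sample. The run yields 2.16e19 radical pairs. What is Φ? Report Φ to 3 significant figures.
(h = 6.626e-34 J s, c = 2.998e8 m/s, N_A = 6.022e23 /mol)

Product: 2.16e19 / 6.022e23 = 3.587e-5 mol.
Photon energy at 291 nm: hc/λ = (6.626e-34)(2.998e8)/(291e-9) = 6.826e-19 J.
Incident energy: 0.0432 kJ = 43.2 J.
Photons incident: 43.2 / 6.826e-19 = 6.329e19, i.e. 6.329e19/6.022e23 = 1.051e-4 mol.
Φ = 3.587e-5 mol / 1.051e-4 mol photons = 0.341.

Φ = 0.341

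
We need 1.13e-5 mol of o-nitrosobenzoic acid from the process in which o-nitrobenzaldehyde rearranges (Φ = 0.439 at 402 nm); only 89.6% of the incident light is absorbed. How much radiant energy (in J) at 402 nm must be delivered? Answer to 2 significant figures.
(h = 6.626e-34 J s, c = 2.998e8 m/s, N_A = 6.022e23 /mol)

8.5 J

Photons that must be absorbed: 1.13e-5 / 0.439 = 2.574e-5 mol.
Incident photons needed: 2.574e-5 / 0.896 = 2.873e-5 mol.
Photon energy: hc/λ = 4.941e-19 J; per mole, 2.975e5 J mol⁻¹.
Energy required: 2.873e-5 × 2.975e5 = 8.5 J.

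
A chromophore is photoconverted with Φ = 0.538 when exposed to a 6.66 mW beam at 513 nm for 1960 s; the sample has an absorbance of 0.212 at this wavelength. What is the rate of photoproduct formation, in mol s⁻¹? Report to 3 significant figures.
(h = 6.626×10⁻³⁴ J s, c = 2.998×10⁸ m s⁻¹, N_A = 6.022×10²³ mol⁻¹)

5.93×10⁻⁹ mol s⁻¹

Photon energy at 513 nm: hc/λ = (6.626×10⁻³⁴)(2.998×10⁸)/(513×10⁻⁹) = 3.872×10⁻¹⁹ J.
Energy delivered: (6.66 mW)(1960 s) = 13.05 J.
Photons incident: 13.05 / 3.872×10⁻¹⁹ = 3.370×10¹⁹, i.e. 3.370×10¹⁹/6.022×10²³ = 5.596×10⁻⁵ mol.
Fraction absorbed: 1 − 10^(−0.212) = 0.3862.
Photons absorbed: 0.3862 × 5.596×10⁻⁵ = 2.161×10⁻⁵ mol.
Product formed: 0.538 × 2.161×10⁻⁵ = 1.163×10⁻⁵ mol.
Rate: 1.163×10⁻⁵ / 1960 s = 5.93×10⁻⁹ mol s⁻¹.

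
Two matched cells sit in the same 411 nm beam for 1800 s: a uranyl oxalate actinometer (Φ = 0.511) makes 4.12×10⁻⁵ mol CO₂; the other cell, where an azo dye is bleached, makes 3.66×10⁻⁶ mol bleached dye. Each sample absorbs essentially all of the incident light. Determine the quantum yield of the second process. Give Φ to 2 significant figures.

Φ = 0.045

Photons absorbed by the actinometer: 4.12×10⁻⁵ / 0.511 = 8.063×10⁻⁵ mol.
Φ(unknown) = 3.66×10⁻⁶ / 8.063×10⁻⁵ = 0.045.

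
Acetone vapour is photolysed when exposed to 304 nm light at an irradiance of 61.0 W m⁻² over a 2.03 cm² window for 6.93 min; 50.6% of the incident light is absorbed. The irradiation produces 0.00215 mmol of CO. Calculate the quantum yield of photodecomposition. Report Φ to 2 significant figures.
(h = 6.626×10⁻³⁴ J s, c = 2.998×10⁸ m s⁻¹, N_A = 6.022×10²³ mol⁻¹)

Product: 0.00215 mmol = 2.15×10⁻⁶ mol.
Photon energy at 304 nm: hc/λ = (6.626×10⁻³⁴)(2.998×10⁸)/(304×10⁻⁹) = 6.534×10⁻¹⁹ J.
Energy delivered: (61.0 W m⁻²)(2.03×10⁻⁴ m²)(415.8 s) = 5.149 J.
Photons incident: 5.149 / 6.534×10⁻¹⁹ = 7.880×10¹⁸, i.e. 7.880×10¹⁸/6.022×10²³ = 1.309×10⁻⁵ mol.
Photons absorbed: 0.506 × 1.309×10⁻⁵ = 6.624×10⁻⁶ mol.
Φ = 2.15×10⁻⁶ mol / 6.624×10⁻⁶ mol photons = 0.32.

Φ = 0.32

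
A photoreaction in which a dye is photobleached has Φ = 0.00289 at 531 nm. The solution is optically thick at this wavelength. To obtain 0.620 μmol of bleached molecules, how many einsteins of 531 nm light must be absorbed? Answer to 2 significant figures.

2.1e-4 einstein

Product: 0.620 μmol = 6.20e-7 mol.
Photons that must be absorbed: 6.20e-7 / 0.00289 = 2.145e-4 mol.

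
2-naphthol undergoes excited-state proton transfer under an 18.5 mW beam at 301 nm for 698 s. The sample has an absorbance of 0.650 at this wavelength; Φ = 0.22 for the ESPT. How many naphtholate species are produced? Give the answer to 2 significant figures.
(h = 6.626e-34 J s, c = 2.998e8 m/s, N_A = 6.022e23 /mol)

3.3e18 species

Photon energy at 301 nm: hc/λ = (6.626e-34)(2.998e8)/(301e-9) = 6.600e-19 J.
Energy delivered: (18.5 mW)(698 s) = 12.91 J.
Photons incident: 12.91 / 6.600e-19 = 1.956e19, i.e. 1.956e19/6.022e23 = 3.248e-5 mol.
Fraction absorbed: 1 − 10^(−0.650) = 0.7761.
Photons absorbed: 0.7761 × 3.248e-5 = 2.521e-5 mol.
Product: Φ × n_abs = 0.22 × 2.521e-5 = 5.546e-6 mol.
As a count: 5.546e-6 × 6.022e23 = 3.3e18.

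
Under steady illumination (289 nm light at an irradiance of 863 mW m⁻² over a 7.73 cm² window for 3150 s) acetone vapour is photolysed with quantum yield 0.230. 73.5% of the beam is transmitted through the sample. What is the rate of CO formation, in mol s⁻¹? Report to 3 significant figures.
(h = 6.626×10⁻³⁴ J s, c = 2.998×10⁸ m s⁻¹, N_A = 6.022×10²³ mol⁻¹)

Photon energy at 289 nm: hc/λ = (6.626×10⁻³⁴)(2.998×10⁸)/(289×10⁻⁹) = 6.874×10⁻¹⁹ J.
Energy delivered: (863 mW m⁻²)(7.73×10⁻⁴ m²)(3150 s) = 2.101 J.
Photons incident: 2.101 / 6.874×10⁻¹⁹ = 3.056×10¹⁸, i.e. 3.056×10¹⁸/6.022×10²³ = 5.075×10⁻⁶ mol.
Fraction absorbed: 1 − 73.5/100 = 0.2650.
Photons absorbed: 0.2650 × 5.075×10⁻⁶ = 1.345×10⁻⁶ mol.
Product formed: 0.230 × 1.345×10⁻⁶ = 3.094×10⁻⁷ mol.
Rate: 3.094×10⁻⁷ / 3150 s = 9.82×10⁻¹¹ mol s⁻¹.

9.82×10⁻¹¹ mol s⁻¹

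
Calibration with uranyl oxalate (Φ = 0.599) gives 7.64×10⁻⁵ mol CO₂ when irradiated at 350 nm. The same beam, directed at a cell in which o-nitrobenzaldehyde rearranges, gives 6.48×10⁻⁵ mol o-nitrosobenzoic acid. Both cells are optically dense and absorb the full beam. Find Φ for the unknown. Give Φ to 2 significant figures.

Photons absorbed by the actinometer: 7.64×10⁻⁵ / 0.599 = 1.275×10⁻⁴ mol.
Φ(unknown) = 6.48×10⁻⁵ / 1.275×10⁻⁴ = 0.51.

Φ = 0.51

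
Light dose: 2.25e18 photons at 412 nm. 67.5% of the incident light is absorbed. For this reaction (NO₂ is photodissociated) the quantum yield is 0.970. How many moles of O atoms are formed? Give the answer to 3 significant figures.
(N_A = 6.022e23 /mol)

Moles of photons: 2.25e18 / 6.022e23 = 3.736e-6 mol.
Photons absorbed: 0.675 × 3.736e-6 = 2.522e-6 mol.
Product: Φ × n_abs = 0.970 × 2.522e-6 = 2.446e-6 mol.

2.45e-6 mol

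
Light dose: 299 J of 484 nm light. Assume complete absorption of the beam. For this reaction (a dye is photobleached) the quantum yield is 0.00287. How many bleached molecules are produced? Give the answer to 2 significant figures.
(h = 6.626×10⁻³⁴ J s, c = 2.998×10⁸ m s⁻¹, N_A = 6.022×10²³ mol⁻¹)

Photon energy at 484 nm: hc/λ = (6.626×10⁻³⁴)(2.998×10⁸)/(484×10⁻⁹) = 4.104×10⁻¹⁹ J.
Photons incident: 299 / 4.104×10⁻¹⁹ = 7.286×10²⁰, i.e. 7.286×10²⁰/6.022×10²³ = 0.001210 mol.
Product: Φ × n_abs = 0.00287 × 0.001210 = 3.473×10⁻⁶ mol.
As a count: 3.473×10⁻⁶ × 6.022×10²³ = 2.1×10¹⁸.

2.1×10¹⁸ bleached molecules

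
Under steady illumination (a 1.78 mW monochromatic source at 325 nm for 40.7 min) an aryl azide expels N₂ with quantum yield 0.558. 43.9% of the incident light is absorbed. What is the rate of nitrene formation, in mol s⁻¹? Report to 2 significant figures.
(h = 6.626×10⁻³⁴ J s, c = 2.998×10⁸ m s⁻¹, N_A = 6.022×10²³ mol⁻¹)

1.2×10⁻⁹ mol s⁻¹

Photon energy at 325 nm: hc/λ = (6.626×10⁻³⁴)(2.998×10⁸)/(325×10⁻⁹) = 6.112×10⁻¹⁹ J.
Energy delivered: (1.78 mW)(2442 s) = 4.347 J.
Photons incident: 4.347 / 6.112×10⁻¹⁹ = 7.112×10¹⁸, i.e. 7.112×10¹⁸/6.022×10²³ = 1.181×10⁻⁵ mol.
Photons absorbed: 0.439 × 1.181×10⁻⁵ = 5.185×10⁻⁶ mol.
Product formed: 0.558 × 5.185×10⁻⁶ = 2.893×10⁻⁶ mol.
Rate: 2.893×10⁻⁶ / 2442 s = 1.2×10⁻⁹ mol s⁻¹.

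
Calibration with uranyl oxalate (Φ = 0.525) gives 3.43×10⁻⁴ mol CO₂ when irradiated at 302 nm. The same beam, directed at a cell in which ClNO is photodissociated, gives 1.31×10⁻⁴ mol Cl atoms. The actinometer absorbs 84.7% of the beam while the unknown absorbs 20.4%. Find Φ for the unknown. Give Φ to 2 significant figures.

Φ = 0.83

Photons absorbed by the actinometer: 3.43×10⁻⁴ / 0.525 = 6.533×10⁻⁴ mol.
Incident flux: 6.533×10⁻⁴ / 0.847 = 7.713×10⁻⁴ einstein.
Absorbed by unknown: 0.204 × 7.713×10⁻⁴ = 1.573×10⁻⁴ mol.
Φ(unknown) = 1.31×10⁻⁴ / 1.573×10⁻⁴ = 0.83.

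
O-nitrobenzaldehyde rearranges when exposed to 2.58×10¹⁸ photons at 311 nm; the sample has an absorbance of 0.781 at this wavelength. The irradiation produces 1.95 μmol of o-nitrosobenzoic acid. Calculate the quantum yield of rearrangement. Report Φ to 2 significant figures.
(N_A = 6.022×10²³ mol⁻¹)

Product: 1.95 μmol = 1.95×10⁻⁶ mol.
Moles of photons: 2.58×10¹⁸ / 6.022×10²³ = 4.284×10⁻⁶ mol.
Fraction absorbed: 1 − 10^(−0.781) = 0.8344.
Photons absorbed: 0.8344 × 4.284×10⁻⁶ = 3.575×10⁻⁶ mol.
Φ = 1.95×10⁻⁶ mol / 3.575×10⁻⁶ mol photons = 0.55.

Φ = 0.55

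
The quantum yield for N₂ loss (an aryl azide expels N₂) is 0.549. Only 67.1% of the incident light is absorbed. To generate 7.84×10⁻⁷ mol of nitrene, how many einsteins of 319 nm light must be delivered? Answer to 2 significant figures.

Photons that must be absorbed: 7.84×10⁻⁷ / 0.549 = 1.428×10⁻⁶ mol.
Incident photons needed: 1.428×10⁻⁶ / 0.671 = 2.128×10⁻⁶ mol.

2.1×10⁻⁶ einstein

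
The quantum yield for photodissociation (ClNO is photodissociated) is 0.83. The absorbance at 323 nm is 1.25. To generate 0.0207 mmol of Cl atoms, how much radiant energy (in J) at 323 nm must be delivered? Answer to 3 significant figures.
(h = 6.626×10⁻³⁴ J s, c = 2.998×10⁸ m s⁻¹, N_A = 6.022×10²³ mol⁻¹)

9.79 J

Product: 0.0207 mmol = 2.07×10⁻⁵ mol.
Photons that must be absorbed: 2.07×10⁻⁵ / 0.83 = 2.494×10⁻⁵ mol.
Fraction absorbed: 1 − 10^(−1.25) = 0.9438.
Incident photons needed: 2.494×10⁻⁵ / 0.9438 = 2.643×10⁻⁵ mol.
Photon energy: hc/λ = 6.150×10⁻¹⁹ J; per mole, 3.704×10⁵ J mol⁻¹.
Energy required: 2.643×10⁻⁵ × 3.704×10⁵ = 9.79 J.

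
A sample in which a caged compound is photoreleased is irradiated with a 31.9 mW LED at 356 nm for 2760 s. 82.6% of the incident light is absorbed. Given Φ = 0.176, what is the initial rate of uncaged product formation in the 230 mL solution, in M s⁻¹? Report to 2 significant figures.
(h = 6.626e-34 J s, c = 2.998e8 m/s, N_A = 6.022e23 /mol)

Photon energy at 356 nm: hc/λ = (6.626e-34)(2.998e8)/(356e-9) = 5.580e-19 J.
Energy delivered: (31.9 mW)(2760 s) = 88.04 J.
Photons incident: 88.04 / 5.580e-19 = 1.578e20, i.e. 1.578e20/6.022e23 = 2.620e-4 mol.
Photons absorbed: 0.826 × 2.620e-4 = 2.164e-4 mol.
Product formed: 0.176 × 2.164e-4 = 3.809e-5 mol.
Rate: 3.809e-5 mol / (2760 s × 0.23 L) = 6.0e-8 M s⁻¹.

6.0e-8 M s⁻¹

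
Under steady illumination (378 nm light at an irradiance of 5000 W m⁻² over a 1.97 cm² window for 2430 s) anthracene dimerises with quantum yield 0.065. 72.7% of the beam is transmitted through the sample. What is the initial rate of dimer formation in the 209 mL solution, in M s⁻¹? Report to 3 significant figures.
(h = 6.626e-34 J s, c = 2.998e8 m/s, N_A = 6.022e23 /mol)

Photon energy at 378 nm: hc/λ = (6.626e-34)(2.998e8)/(378e-9) = 5.255e-19 J.
Energy delivered: (5000 W m⁻²)(1.97e-4 m²)(2430 s) = 2394 J.
Photons incident: 2394 / 5.255e-19 = 4.556e21, i.e. 4.556e21/6.022e23 = 0.007566 mol.
Fraction absorbed: 1 − 72.7/100 = 0.2730.
Photons absorbed: 0.2730 × 0.007566 = 0.002066 mol.
Product formed: 0.065 × 0.002066 = 1.343e-4 mol.
Rate: 1.343e-4 mol / (2430 s × 0.209 L) = 2.64e-7 M s⁻¹.

2.64e-7 M s⁻¹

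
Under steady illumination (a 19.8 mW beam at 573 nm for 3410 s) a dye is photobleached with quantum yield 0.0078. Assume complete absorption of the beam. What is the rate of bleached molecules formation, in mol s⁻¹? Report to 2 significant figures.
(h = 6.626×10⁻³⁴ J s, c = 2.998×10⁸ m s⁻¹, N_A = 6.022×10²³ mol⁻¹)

Photon energy at 573 nm: hc/λ = (6.626×10⁻³⁴)(2.998×10⁸)/(573×10⁻⁹) = 3.467×10⁻¹⁹ J.
Energy delivered: (19.8 mW)(3410 s) = 67.52 J.
Photons incident: 67.52 / 3.467×10⁻¹⁹ = 1.948×10²⁰, i.e. 1.948×10²⁰/6.022×10²³ = 3.235×10⁻⁴ mol.
Product formed: 0.0078 × 3.235×10⁻⁴ = 2.523×10⁻⁶ mol.
Rate: 2.523×10⁻⁶ / 3410 s = 7.4×10⁻¹⁰ mol s⁻¹.

7.4×10⁻¹⁰ mol s⁻¹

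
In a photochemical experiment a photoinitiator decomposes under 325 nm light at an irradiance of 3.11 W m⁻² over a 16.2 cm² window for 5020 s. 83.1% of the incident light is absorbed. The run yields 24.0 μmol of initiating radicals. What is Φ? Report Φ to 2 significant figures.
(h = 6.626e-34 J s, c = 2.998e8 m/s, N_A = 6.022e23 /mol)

Product: 24.0 μmol = 2.40e-5 mol.
Photon energy at 325 nm: hc/λ = (6.626e-34)(2.998e8)/(325e-9) = 6.112e-19 J.
Energy delivered: (3.11 W m⁻²)(16.2e-4 m²)(5020 s) = 25.29 J.
Photons incident: 25.29 / 6.112e-19 = 4.138e19, i.e. 4.138e19/6.022e23 = 6.871e-5 mol.
Photons absorbed: 0.831 × 6.871e-5 = 5.710e-5 mol.
Φ = 2.40e-5 mol / 5.710e-5 mol photons = 0.42.

Φ = 0.42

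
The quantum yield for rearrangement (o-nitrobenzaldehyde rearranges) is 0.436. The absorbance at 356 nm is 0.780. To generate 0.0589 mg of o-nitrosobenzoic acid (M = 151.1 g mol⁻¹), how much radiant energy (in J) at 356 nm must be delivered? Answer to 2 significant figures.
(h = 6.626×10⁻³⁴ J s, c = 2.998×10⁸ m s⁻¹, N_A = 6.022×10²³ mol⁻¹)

Product: 0.0589 mg / 151.1 g mol⁻¹ = 3.898×10⁻⁷ mol.
Photons that must be absorbed: 3.898×10⁻⁷ / 0.436 = 8.940×10⁻⁷ mol.
Fraction absorbed: 1 − 10^(−0.780) = 0.8340.
Incident photons needed: 8.940×10⁻⁷ / 0.8340 = 1.072×10⁻⁶ mol.
Photon energy: hc/λ = 5.580×10⁻¹⁹ J; per mole, 3.360×10⁵ J mol⁻¹.
Energy required: 1.072×10⁻⁶ × 3.360×10⁵ = 0.36 J.

0.36 J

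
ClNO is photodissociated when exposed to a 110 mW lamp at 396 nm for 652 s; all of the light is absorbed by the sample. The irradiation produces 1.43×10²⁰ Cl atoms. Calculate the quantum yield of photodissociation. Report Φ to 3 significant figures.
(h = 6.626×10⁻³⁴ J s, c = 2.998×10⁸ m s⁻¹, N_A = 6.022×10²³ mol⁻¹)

Product: 1.43×10²⁰ / 6.022×10²³ = 2.375×10⁻⁴ mol.
Photon energy at 396 nm: hc/λ = (6.626×10⁻³⁴)(2.998×10⁸)/(396×10⁻⁹) = 5.016×10⁻¹⁹ J.
Energy delivered: (110 mW)(652 s) = 71.72 J.
Photons incident: 71.72 / 5.016×10⁻¹⁹ = 1.430×10²⁰, i.e. 1.430×10²⁰/6.022×10²³ = 2.375×10⁻⁴ mol.
Φ = 2.375×10⁻⁴ mol / 2.375×10⁻⁴ mol photons = 1.00.

Φ = 1.00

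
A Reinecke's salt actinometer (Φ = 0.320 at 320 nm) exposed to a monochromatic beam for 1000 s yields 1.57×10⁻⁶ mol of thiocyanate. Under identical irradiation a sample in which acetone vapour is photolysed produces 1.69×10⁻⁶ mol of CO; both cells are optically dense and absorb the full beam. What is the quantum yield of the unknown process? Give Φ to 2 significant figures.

Photons absorbed by the actinometer: 1.57×10⁻⁶ / 0.320 = 4.906×10⁻⁶ mol.
Φ(unknown) = 1.69×10⁻⁶ / 4.906×10⁻⁶ = 0.34.

Φ = 0.34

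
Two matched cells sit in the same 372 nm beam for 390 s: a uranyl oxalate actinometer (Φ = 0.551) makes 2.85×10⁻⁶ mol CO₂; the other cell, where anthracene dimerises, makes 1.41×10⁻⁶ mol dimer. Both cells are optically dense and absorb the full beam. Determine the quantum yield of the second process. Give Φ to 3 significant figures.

Φ = 0.273

Photons absorbed by the actinometer: 2.85×10⁻⁶ / 0.551 = 5.172×10⁻⁶ mol.
Φ(unknown) = 1.41×10⁻⁶ / 5.172×10⁻⁶ = 0.273.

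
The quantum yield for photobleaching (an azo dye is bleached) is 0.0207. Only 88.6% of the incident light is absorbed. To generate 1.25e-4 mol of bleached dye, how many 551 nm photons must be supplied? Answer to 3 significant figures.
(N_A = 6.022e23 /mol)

4.10e21 photons

Photons that must be absorbed: 1.25e-4 / 0.0207 = 0.006039 mol.
Incident photons needed: 0.006039 / 0.886 = 0.006816 mol.
Photon count: 0.006816 × 6.022e23 = 4.10e21.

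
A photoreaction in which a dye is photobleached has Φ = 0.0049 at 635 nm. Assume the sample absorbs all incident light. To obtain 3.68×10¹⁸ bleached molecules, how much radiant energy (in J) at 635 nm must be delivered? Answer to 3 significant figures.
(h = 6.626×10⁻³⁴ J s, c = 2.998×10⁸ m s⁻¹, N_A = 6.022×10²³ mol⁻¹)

235 J

Product: 3.68×10¹⁸ / 6.022×10²³ = 6.111×10⁻⁶ mol.
Photons that must be absorbed: 6.111×10⁻⁶ / 0.0049 = 0.001247 mol.
Photon energy: hc/λ = 3.128×10⁻¹⁹ J; per mole, 1.884×10⁵ J mol⁻¹.
Energy required: 0.001247 × 1.884×10⁵ = 235 J.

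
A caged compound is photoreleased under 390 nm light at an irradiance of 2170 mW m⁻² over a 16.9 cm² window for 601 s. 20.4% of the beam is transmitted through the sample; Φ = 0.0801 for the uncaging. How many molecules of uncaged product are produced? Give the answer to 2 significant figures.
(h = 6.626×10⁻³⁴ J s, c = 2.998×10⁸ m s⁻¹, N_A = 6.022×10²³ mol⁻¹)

Photon energy at 390 nm: hc/λ = (6.626×10⁻³⁴)(2.998×10⁸)/(390×10⁻⁹) = 5.094×10⁻¹⁹ J.
Energy delivered: (2170 mW m⁻²)(16.9×10⁻⁴ m²)(601 s) = 2.204 J.
Photons incident: 2.204 / 5.094×10⁻¹⁹ = 4.327×10¹⁸, i.e. 4.327×10¹⁸/6.022×10²³ = 7.185×10⁻⁶ mol.
Fraction absorbed: 1 − 20.4/100 = 0.7960.
Photons absorbed: 0.7960 × 7.185×10⁻⁶ = 5.719×10⁻⁶ mol.
Product: Φ × n_abs = 0.0801 × 5.719×10⁻⁶ = 4.581×10⁻⁷ mol.
As a count: 4.581×10⁻⁷ × 6.022×10²³ = 2.8×10¹⁷.

2.8×10¹⁷ molecules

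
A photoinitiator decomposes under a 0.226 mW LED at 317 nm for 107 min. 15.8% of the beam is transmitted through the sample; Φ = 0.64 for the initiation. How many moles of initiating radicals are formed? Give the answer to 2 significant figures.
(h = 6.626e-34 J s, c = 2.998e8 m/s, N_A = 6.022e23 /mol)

Photon energy at 317 nm: hc/λ = (6.626e-34)(2.998e8)/(317e-9) = 6.266e-19 J.
Energy delivered: (0.226 mW)(6420 s) = 1.451 J.
Photons incident: 1.451 / 6.266e-19 = 2.316e18, i.e. 2.316e18/6.022e23 = 3.846e-6 mol.
Fraction absorbed: 1 − 15.8/100 = 0.8420.
Photons absorbed: 0.8420 × 3.846e-6 = 3.238e-6 mol.
Product: Φ × n_abs = 0.64 × 3.238e-6 = 2.072e-6 mol.

2.1e-6 mol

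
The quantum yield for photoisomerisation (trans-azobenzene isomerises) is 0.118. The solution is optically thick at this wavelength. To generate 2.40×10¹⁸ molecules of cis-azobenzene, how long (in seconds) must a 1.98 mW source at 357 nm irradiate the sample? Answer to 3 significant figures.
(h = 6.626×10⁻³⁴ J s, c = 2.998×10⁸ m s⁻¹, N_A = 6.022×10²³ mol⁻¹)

Product: 2.40×10¹⁸ / 6.022×10²³ = 3.985×10⁻⁶ mol.
Photons that must be absorbed: 3.985×10⁻⁶ / 0.118 = 3.377×10⁻⁵ mol.
Photon energy: hc/λ = 5.564×10⁻¹⁹ J; per mole, 3.351×10⁵ J mol⁻¹.
Energy required: 3.377×10⁻⁵ × 3.351×10⁵ = 11.32 J.
Time: 11.32 J / 0.00198 W = 5720 s.

t ≈ 5720 s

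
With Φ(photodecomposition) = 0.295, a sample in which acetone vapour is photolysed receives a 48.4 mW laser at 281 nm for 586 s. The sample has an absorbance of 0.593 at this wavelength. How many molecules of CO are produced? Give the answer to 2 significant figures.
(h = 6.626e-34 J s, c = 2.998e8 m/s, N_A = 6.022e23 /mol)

Photon energy at 281 nm: hc/λ = (6.626e-34)(2.998e8)/(281e-9) = 7.069e-19 J.
Energy delivered: (48.4 mW)(586 s) = 28.36 J.
Photons incident: 28.36 / 7.069e-19 = 4.012e19, i.e. 4.012e19/6.022e23 = 6.662e-5 mol.
Fraction absorbed: 1 − 10^(−0.593) = 0.7447.
Photons absorbed: 0.7447 × 6.662e-5 = 4.961e-5 mol.
Product: Φ × n_abs = 0.295 × 4.961e-5 = 1.463e-5 mol.
As a count: 1.463e-5 × 6.022e23 = 8.8e18.

8.8e18 molecules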